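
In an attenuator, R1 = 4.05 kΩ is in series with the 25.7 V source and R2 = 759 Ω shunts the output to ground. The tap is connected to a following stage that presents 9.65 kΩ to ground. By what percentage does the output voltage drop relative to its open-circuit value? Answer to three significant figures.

6.21 %

The divider's output (Thévenin) resistance is R1‖R2 = 639.2 Ω.
Fractional drop under load = R_th/(R_th + R_L) = 639.2 / (639.2 + 9650) = 0.06212.
So the output falls by 6.21 %.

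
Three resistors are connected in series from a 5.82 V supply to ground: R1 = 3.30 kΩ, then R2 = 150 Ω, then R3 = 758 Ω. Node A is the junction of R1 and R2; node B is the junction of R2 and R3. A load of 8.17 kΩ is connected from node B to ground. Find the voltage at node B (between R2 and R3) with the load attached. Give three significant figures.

At node B, R3 is in parallel with the load: R3‖R_L = 693.6 Ω.
Below node A the resistance is R2 + (R3‖R_L) = 843.6 Ω, so V_A = 5.82 × 843.6/4144 = 1.185 V.
Then V_B = V_A × (R3‖R_L)/(R2 + R3‖R_L) = 1.185 × 693.6/843.6 = 0.974 V.

V ≈ 0.974 V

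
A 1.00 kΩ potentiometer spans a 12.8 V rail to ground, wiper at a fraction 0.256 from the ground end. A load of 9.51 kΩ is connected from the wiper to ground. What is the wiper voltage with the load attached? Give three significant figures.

The wiper splits the pot into (1−α)R = 744.0 Ω above and αR = 256.0 Ω below.
Lower section ‖ load = 249.3 Ω.
V_wiper = 12.8 × 249.3/(744.0 + 249.3) = 3.21 V.

V ≈ 3.21 V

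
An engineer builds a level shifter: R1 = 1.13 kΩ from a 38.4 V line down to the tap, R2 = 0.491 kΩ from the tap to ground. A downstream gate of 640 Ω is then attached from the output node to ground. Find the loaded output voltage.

The load sits in parallel with R2: R2‖R_L = (491 × 640) / (491 + 640) = 277.8 Ω.
V_out = 38.4 × 277.8 / (1130 + 277.8) = 38.4 × 277.8/1408 = 7.58 V.
(Unloaded it would have been 11.6 V.)

V_out ≈ 7.58 V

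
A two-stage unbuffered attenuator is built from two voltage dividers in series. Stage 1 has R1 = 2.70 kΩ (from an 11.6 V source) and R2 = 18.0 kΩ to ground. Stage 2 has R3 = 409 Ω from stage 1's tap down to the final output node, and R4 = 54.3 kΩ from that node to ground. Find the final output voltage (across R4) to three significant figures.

V_out ≈ 9.60 V

Stage 2 presents R3+R4 = 54710 Ω as a load on stage 1's tap.
Stage 1's lower leg becomes R2‖(R3+R4) = 13540 Ω, so V_mid = 11.6 × 13540/16240 = 9.672 V.
Stage 2 is itself unloaded: V_out = V_mid × R4/(R3+R4) = 9.672 × 54300/54710 = 9.60 V.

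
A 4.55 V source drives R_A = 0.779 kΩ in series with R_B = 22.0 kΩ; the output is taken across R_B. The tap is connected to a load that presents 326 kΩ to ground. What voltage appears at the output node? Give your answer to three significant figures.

V_out ≈ 4.38 V

The load sits in parallel with R_B: R_B‖R_L = (22000 × 326000) / (22000 + 326000) = 20610 Ω.
V_out = 4.55 × 20610 / (779 + 20610) = 4.55 × 20610/21390 = 4.38 V.
(Unloaded it would have been 4.39 V.)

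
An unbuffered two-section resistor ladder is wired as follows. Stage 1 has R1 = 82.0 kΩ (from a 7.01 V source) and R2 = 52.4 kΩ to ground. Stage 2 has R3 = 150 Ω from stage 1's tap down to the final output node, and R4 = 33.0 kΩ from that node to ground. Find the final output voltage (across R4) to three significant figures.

Stage 2 presents R3+R4 = 33150 Ω as a load on stage 1's tap.
Stage 1's lower leg becomes R2‖(R3+R4) = 20300 Ω, so V_mid = 7.01 × 20300/102300 = 1.391 V.
Stage 2 is itself unloaded: V_out = V_mid × R4/(R3+R4) = 1.391 × 33000/33150 = 1.38 V.

V_out ≈ 1.38 V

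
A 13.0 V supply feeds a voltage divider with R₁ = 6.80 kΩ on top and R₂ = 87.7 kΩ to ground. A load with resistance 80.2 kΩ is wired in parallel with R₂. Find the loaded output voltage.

V_out ≈ 11.2 V

The load sits in parallel with R₂: R₂‖R_L = (87.7 × 80.2) / (87.7 + 80.2) = 41.89 kΩ.
V_out = 13.0 × 41.89 / (6.80 + 41.89) = 13.0 × 41.89/48.69 = 11.2 V.
(Unloaded it would have been 12.1 V.)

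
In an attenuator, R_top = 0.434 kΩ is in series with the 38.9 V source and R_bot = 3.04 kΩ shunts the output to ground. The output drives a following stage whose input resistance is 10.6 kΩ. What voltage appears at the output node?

V_out ≈ 32.9 V

The load sits in parallel with R_bot: R_bot‖R_L = (3040 × 10600) / (3040 + 10600) = 2362 Ω.
V_out = 38.9 × 2362 / (434 + 2362) = 38.9 × 2362/2796 = 32.9 V.
(Unloaded it would have been 34.0 V.)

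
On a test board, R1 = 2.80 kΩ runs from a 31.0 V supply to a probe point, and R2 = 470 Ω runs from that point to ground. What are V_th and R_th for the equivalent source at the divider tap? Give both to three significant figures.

V_th is the open-circuit tap voltage: 31.0 × 470/(2800 + 470) = 4.46 V.
With the supply zeroed, R1 and R2 appear in parallel from the tap: R_th = R1‖R2 = (2800 × 470)/3270 = 402 Ω.

V_th = 4.46 V, R_th = 402 Ω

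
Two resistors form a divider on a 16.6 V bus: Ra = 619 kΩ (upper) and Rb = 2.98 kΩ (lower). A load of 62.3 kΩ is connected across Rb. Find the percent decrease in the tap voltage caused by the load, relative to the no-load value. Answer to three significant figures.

The divider's output (Thévenin) resistance is Ra‖Rb = 2.966 kΩ.
Fractional drop under load = R_th/(R_th + R_L) = 2.966 / (2.966 + 62.3) = 0.04544.
So the output falls by 4.54 %.

4.54 %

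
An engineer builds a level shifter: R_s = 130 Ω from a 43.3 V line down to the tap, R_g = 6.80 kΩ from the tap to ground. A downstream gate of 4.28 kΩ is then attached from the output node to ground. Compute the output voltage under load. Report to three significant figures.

V_out ≈ 41.3 V

The load sits in parallel with R_g: R_g‖R_L = (6800 × 4280) / (6800 + 4280) = 2627 Ω.
V_out = 43.3 × 2627 / (130 + 2627) = 43.3 × 2627/2757 = 41.3 V.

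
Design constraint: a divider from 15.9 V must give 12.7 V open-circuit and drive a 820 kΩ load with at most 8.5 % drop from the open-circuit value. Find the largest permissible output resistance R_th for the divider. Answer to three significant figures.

Loading drop = R_th/(R_th + R_L) ≤ 0.0850, so R_th ≤ R_L · ε/(1−ε) = 820 kΩ × 0.0850/0.9150 = 76.2 kΩ.
(Any R1, R2 with R2/(R1+R2) = 0.799 and R1‖R2 ≤ 76.2 kΩ will meet the spec.)

R_th ≤ 76.2 kΩ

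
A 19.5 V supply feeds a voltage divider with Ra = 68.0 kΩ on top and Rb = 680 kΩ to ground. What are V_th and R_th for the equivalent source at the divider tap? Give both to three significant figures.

V_th is the open-circuit tap voltage: 19.5 × 680/(68.0 + 680) = 17.7 V.
With the supply zeroed, Ra and Rb appear in parallel from the tap: R_th = Ra‖Rb = (68.0 × 680)/748.0 = 61.8 kΩ.

V_th = 17.7 V, R_th = 61.8 kΩ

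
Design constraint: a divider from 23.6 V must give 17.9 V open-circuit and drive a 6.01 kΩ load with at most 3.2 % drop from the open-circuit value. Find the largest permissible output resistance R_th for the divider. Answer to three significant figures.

Loading drop = R_th/(R_th + R_L) ≤ 0.0320, so R_th ≤ R_L · ε/(1−ε) = 6.01 kΩ × 0.0320/0.9680 = 199 Ω.
(Any R1, R2 with R2/(R1+R2) = 0.758 and R1‖R2 ≤ 199 Ω will meet the spec.)

R_th ≤ 199 Ω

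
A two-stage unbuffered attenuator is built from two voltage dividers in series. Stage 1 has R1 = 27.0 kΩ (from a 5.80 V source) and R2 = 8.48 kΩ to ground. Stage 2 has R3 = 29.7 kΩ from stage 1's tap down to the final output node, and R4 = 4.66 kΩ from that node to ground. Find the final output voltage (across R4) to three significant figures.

V_out ≈ 0.158 V

Stage 2 presents R3+R4 = 34.36 kΩ as a load on stage 1's tap.
Stage 1's lower leg becomes R2‖(R3+R4) = 6.801 kΩ, so V_mid = 5.80 × 6.801/33.80 = 1.167 V.
Stage 2 is itself unloaded: V_out = V_mid × R4/(R3+R4) = 1.167 × 4.66/34.36 = 0.158 V.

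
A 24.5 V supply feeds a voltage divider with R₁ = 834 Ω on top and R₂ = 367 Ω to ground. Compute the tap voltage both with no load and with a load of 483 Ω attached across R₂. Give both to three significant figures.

Open-circuit: V = 24.5 × 367/(834 + 367) = 7.49 V.
With the load, R₂ becomes R₂‖R_L = 208.5 Ω, so V = 24.5 × 208.5/1043 = 4.90 V.

Unloaded: 7.49 V; loaded: 4.90 V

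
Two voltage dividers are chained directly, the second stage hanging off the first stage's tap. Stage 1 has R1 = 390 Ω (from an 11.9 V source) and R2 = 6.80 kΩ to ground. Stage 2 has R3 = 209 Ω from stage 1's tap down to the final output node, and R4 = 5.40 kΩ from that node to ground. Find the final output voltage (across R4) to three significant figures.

Stage 2 presents R3+R4 = 5609 Ω as a load on stage 1's tap.
Stage 1's lower leg becomes R2‖(R3+R4) = 3074 Ω, so V_mid = 11.9 × 3074/3464 = 10.56 V.
Stage 2 is itself unloaded: V_out = V_mid × R4/(R3+R4) = 10.56 × 5400/5609 = 10.2 V.

V_out ≈ 10.2 V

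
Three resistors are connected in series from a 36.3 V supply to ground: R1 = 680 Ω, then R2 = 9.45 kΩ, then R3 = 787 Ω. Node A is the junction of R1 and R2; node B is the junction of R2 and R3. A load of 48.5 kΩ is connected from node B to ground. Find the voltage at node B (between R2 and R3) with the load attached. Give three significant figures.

V ≈ 2.58 V

At node B, R3 is in parallel with the load: R3‖R_L = 774.4 Ω.
Below node A the resistance is R2 + (R3‖R_L) = 10220 Ω, so V_A = 36.3 × 10220/10900 = 34.04 V.
Then V_B = V_A × (R3‖R_L)/(R2 + R3‖R_L) = 34.04 × 774.4/10220 = 2.58 V.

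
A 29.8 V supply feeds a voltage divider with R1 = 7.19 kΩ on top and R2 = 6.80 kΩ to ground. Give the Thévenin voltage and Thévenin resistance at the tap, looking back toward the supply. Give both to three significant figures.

V_th = 14.5 V, R_th = 3.49 kΩ

V_th is the open-circuit tap voltage: 29.8 × 6.80/(7.19 + 6.80) = 14.5 V.
With the supply zeroed, R1 and R2 appear in parallel from the tap: R_th = R1‖R2 = (7.19 × 6.80)/13.99 = 3.49 kΩ.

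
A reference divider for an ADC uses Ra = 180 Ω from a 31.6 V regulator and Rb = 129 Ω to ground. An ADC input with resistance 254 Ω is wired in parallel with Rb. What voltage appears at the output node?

V_out ≈ 10.2 V

The load sits in parallel with Rb: Rb‖R_L = (129 × 254) / (129 + 254) = 85.55 Ω.
V_out = 31.6 × 85.55 / (180 + 85.55) = 31.6 × 85.55/265.6 = 10.2 V.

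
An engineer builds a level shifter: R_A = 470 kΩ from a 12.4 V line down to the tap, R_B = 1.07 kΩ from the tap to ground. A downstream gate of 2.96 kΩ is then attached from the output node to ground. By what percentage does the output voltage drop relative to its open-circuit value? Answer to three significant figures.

26.5 %

The divider's output (Thévenin) resistance is R_A‖R_B = 1.068 kΩ.
Fractional drop under load = R_th/(R_th + R_L) = 1.068 / (1.068 + 2.96) = 0.2651.
So the output falls by 26.5 %.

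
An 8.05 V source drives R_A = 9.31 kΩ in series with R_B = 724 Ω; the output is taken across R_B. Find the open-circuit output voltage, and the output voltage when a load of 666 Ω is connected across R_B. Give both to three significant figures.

Unloaded: 0.581 V; loaded: 0.289 V

Open-circuit: V = 8.05 × 724/(9310 + 724) = 0.581 V.
With the load, R_B becomes R_B‖R_L = 346.9 Ω, so V = 8.05 × 346.9/9657 = 0.289 V.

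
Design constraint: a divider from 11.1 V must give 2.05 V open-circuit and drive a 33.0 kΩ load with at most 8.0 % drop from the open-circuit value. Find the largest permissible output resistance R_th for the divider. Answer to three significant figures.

Loading drop = R_th/(R_th + R_L) ≤ 0.0800, so R_th ≤ R_L · ε/(1−ε) = 33.0 kΩ × 0.0800/0.9200 = 2.87 kΩ.

R_th ≤ 2.87 kΩ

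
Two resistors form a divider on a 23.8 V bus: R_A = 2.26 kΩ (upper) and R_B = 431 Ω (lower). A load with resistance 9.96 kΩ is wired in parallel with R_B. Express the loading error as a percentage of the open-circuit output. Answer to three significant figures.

3.51 %

The divider's output (Thévenin) resistance is R_A‖R_B = 362.0 Ω.
Fractional drop under load = R_th/(R_th + R_L) = 362.0 / (362.0 + 9960) = 0.03507.
So the output falls by 3.51 %.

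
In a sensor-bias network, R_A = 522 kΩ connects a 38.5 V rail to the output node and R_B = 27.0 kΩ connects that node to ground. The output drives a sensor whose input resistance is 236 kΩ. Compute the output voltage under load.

V_out ≈ 1.71 V

The load sits in parallel with R_B: R_B‖R_L = (27.0 × 236) / (27.0 + 236) = 24.23 kΩ.
V_out = 38.5 × 24.23 / (522 + 24.23) = 38.5 × 24.23/546.2 = 1.71 V.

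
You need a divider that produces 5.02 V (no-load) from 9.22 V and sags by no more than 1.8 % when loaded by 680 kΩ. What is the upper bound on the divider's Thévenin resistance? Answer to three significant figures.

Loading drop = R_th/(R_th + R_L) ≤ 0.0180, so R_th ≤ R_L · ε/(1−ε) = 680 kΩ × 0.0180/0.9820 = 12.5 kΩ.

R_th ≤ 12.5 kΩ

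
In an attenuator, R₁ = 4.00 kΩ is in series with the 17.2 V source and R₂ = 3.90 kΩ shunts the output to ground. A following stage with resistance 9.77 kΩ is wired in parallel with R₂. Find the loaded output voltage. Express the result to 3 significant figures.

V_out ≈ 7.06 V

The load sits in parallel with R₂: R₂‖R_L = (3.90 × 9.77) / (3.90 + 9.77) = 2.787 kΩ.
V_out = 17.2 × 2.787 / (4.00 + 2.787) = 17.2 × 2.787/6.787 = 7.06 V.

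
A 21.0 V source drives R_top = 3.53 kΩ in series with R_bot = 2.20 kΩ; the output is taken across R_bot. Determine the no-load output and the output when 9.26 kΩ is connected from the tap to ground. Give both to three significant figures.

Open-circuit: V = 21.0 × 2.20/(3.53 + 2.20) = 8.06 V.
With the load, R_bot becomes R_bot‖R_L = 1.778 kΩ, so V = 21.0 × 1.778/5.308 = 7.03 V.

Unloaded: 8.06 V; loaded: 7.03 V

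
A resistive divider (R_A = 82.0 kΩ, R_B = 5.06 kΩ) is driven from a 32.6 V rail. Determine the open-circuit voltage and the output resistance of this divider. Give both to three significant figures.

V_th = 1.89 V, R_th = 4.77 kΩ

V_th is the open-circuit tap voltage: 32.6 × 5.06/(82.0 + 5.06) = 1.89 V.
With the supply zeroed, R_A and R_B appear in parallel from the tap: R_th = R_A‖R_B = (82.0 × 5.06)/87.06 = 4.77 kΩ.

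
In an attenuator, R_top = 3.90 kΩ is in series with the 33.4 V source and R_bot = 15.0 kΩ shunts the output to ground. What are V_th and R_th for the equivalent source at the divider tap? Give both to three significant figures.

V_th = 26.5 V, R_th = 3.10 kΩ

V_th is the open-circuit tap voltage: 33.4 × 15.0/(3.90 + 15.0) = 26.5 V.
With the supply zeroed, R_top and R_bot appear in parallel from the tap: R_th = R_top‖R_bot = (3.90 × 15.0)/18.90 = 3.10 kΩ.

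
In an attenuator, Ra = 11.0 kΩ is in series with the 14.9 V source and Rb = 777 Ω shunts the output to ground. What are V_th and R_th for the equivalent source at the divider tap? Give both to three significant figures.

V_th is the open-circuit tap voltage: 14.9 × 777/(11000 + 777) = 0.983 V.
With the supply zeroed, Ra and Rb appear in parallel from the tap: R_th = Ra‖Rb = (11000 × 777)/11780 = 726 Ω.

V_th = 0.983 V, R_th = 726 Ω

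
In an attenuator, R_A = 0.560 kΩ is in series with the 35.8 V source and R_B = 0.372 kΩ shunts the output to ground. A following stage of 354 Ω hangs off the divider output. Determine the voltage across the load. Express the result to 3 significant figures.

The load sits in parallel with R_B: R_B‖R_L = (372 × 354) / (372 + 354) = 181.4 Ω.
V_out = 35.8 × 181.4 / (560 + 181.4) = 35.8 × 181.4/741.4 = 8.76 V.

V_out ≈ 8.76 V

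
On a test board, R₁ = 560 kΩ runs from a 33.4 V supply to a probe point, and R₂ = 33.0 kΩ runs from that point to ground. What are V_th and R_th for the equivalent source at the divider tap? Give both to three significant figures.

V_th is the open-circuit tap voltage: 33.4 × 33.0/(560 + 33.0) = 1.86 V.
With the supply zeroed, R₁ and R₂ appear in parallel from the tap: R_th = R₁‖R₂ = (560 × 33.0)/593.0 = 31.2 kΩ.

V_th = 1.86 V, R_th = 31.2 kΩ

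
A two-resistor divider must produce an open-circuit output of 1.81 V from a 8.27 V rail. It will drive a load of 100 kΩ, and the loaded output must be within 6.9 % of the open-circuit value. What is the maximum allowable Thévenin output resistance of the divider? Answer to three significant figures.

Loading drop = R_th/(R_th + R_L) ≤ 0.0690, so R_th ≤ R_L · ε/(1−ε) = 100 kΩ × 0.0690/0.9310 = 7.41 kΩ.
(Any R1, R2 with R2/(R1+R2) = 0.219 and R1‖R2 ≤ 7.41 kΩ will meet the spec.)

R_th ≤ 7.41 kΩ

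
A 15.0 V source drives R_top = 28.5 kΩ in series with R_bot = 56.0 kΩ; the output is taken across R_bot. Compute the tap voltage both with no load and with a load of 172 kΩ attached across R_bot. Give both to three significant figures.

Unloaded: 9.94 V; loaded: 8.96 V

Open-circuit: V = 15.0 × 56.0/(28.5 + 56.0) = 9.94 V.
With the load, R_bot becomes R_bot‖R_L = 42.25 kΩ, so V = 15.0 × 42.25/70.75 = 8.96 V.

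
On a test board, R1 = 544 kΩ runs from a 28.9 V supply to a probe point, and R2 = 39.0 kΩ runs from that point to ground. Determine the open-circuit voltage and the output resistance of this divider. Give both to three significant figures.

V_th = 1.93 V, R_th = 36.4 kΩ

V_th is the open-circuit tap voltage: 28.9 × 39.0/(544 + 39.0) = 1.93 V.
With the supply zeroed, R1 and R2 appear in parallel from the tap: R_th = R1‖R2 = (544 × 39.0)/583.0 = 36.4 kΩ.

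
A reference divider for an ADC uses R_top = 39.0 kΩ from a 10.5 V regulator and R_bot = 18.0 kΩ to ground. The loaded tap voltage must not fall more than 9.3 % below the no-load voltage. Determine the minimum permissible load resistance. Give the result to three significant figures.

Output resistance R_th = R_top‖R_bot = (39.0 × 18.0)/57.00 = 12.32 kΩ.
The fractional drop is R_th/(R_th + R_L); requiring this ≤ 0.0930 gives R_L ≥ R_th(1/0.0930 − 1) = 12.32 × 9.753 = 120 kΩ.

R_L(min) ≈ 120 kΩ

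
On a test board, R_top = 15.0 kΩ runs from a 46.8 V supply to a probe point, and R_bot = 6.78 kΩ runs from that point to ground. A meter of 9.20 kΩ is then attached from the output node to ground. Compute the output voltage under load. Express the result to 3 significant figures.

The load sits in parallel with R_bot: R_bot‖R_L = (6.78 × 9.20) / (6.78 + 9.20) = 3.903 kΩ.
V_out = 46.8 × 3.903 / (15.0 + 3.903) = 46.8 × 3.903/18.90 = 9.66 V.

V_out ≈ 9.66 V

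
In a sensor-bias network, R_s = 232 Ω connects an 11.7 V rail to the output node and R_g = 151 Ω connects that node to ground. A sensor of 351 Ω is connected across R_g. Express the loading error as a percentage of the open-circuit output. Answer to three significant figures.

The divider's output (Thévenin) resistance is R_s‖R_g = 91.47 Ω.
Fractional drop under load = R_th/(R_th + R_L) = 91.47 / (91.47 + 351) = 0.2067.
So the output falls by 20.7 %.

20.7 %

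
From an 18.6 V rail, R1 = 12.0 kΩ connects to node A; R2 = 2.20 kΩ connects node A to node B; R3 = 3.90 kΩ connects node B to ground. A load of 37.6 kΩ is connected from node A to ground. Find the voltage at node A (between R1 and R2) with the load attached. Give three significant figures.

Below node A the series string R2+R3 = 6.100 kΩ sits in parallel with the 37.6 kΩ load: 5.249 kΩ.
V_A = 18.6 × 5.249/(12.0 + 5.249) = 5.66 V.

V ≈ 5.66 V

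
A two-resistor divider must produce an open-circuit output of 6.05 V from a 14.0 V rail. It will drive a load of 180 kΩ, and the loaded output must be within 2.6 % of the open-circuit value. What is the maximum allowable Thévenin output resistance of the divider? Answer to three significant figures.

R_th ≤ 4.80 kΩ

Loading drop = R_th/(R_th + R_L) ≤ 0.0260, so R_th ≤ R_L · ε/(1−ε) = 180 kΩ × 0.0260/0.9740 = 4.80 kΩ.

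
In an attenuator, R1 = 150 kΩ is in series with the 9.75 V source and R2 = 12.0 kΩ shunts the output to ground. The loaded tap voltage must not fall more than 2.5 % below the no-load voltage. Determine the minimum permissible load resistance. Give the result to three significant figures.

R_L(min) ≈ 433 kΩ

Output resistance R_th = R1‖R2 = (150 × 12.0)/162.0 = 11.11 kΩ.
The fractional drop is R_th/(R_th + R_L); requiring this ≤ 0.0250 gives R_L ≥ R_th(1/0.0250 − 1) = 11.11 × 39.00 = 433 kΩ.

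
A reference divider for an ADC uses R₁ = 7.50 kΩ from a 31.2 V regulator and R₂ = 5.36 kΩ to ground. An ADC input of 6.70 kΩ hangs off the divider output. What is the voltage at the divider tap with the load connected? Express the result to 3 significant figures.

V_out ≈ 8.87 V

The load sits in parallel with R₂: R₂‖R_L = (5.36 × 6.70) / (5.36 + 6.70) = 2.978 kΩ.
V_out = 31.2 × 2.978 / (7.50 + 2.978) = 31.2 × 2.978/10.48 = 8.87 V.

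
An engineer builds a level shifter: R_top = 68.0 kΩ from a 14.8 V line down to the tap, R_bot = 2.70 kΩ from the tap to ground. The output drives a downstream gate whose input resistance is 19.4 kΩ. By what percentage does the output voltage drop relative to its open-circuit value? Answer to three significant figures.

The divider's output (Thévenin) resistance is R_top‖R_bot = 2.597 kΩ.
Fractional drop under load = R_th/(R_th + R_L) = 2.597 / (2.597 + 19.4) = 0.1181.
So the output falls by 11.8 %.

11.8 %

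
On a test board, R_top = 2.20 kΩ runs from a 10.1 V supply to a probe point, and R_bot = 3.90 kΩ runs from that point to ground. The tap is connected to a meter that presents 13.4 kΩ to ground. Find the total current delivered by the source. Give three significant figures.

I ≈ 1.93 mA

R_bot‖R_L = 3.021 kΩ, so the source sees R_top + R_bot‖R_L = 5.221 kΩ.
I = 10.1 V / 5.221 kΩ = 1.93 mA.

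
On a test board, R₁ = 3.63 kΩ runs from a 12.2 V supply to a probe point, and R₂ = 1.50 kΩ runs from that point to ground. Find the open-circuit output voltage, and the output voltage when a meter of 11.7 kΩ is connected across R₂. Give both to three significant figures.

Open-circuit: V = 12.2 × 1.50/(3.63 + 1.50) = 3.57 V.
With the load, R₂ becomes R₂‖R_L = 1.330 kΩ, so V = 12.2 × 1.330/4.960 = 3.27 V.

Unloaded: 3.57 V; loaded: 3.27 V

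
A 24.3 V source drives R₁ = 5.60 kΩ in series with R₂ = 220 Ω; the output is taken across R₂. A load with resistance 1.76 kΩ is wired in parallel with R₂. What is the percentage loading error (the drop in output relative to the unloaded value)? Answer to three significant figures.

10.7 %

Unloaded V = 24.3 × 220/5820 = 0.91856 V.
Loaded: R₂‖R_L = 195.6 Ω, giving V = 24.3 × 195.6/5796 = 0.81994 V.
Drop = (0.91856 − 0.81994) / 0.91856 = 10.7 %.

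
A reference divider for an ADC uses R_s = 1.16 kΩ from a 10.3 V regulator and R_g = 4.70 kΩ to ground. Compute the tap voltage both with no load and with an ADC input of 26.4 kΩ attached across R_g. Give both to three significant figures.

Unloaded: 8.26 V; loaded: 7.98 V

Open-circuit: V = 10.3 × 4.70/(1.16 + 4.70) = 8.26 V.
With the load, R_g becomes R_g‖R_L = 3.990 kΩ, so V = 10.3 × 3.990/5.150 = 7.98 V.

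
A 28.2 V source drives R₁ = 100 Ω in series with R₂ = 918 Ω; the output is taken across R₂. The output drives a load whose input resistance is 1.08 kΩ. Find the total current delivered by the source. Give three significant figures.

I ≈ 47.3 mA

R₂‖R_L = 496.2 Ω, so the source sees R₁ + R₂‖R_L = 596.2 Ω.
I = 28.2 V / 596.2 Ω = 47.3 mA.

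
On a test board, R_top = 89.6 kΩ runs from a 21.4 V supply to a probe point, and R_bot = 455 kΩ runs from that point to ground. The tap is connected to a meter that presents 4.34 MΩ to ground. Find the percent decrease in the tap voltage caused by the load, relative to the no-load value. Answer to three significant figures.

The divider's output (Thévenin) resistance is R_top‖R_bot = 74.86 kΩ.
Fractional drop under load = R_th/(R_th + R_L) = 74.86 / (74.86 + 4340) = 0.01696.
So the output falls by 1.70 %.

1.70 %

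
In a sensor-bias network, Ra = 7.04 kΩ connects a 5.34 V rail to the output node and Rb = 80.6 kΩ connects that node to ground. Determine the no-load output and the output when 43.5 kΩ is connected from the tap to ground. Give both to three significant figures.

Open-circuit: V = 5.34 × 80.6/(7.04 + 80.6) = 4.91 V.
With the load, Rb becomes Rb‖R_L = 28.25 kΩ, so V = 5.34 × 28.25/35.29 = 4.27 V.

Unloaded: 4.91 V; loaded: 4.27 V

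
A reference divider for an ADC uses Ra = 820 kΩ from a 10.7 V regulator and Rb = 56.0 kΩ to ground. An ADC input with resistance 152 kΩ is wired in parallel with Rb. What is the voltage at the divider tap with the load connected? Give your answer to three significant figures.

V_out ≈ 0.509 V

The load sits in parallel with Rb: Rb‖R_L = (56.0 × 152) / (56.0 + 152) = 40.92 kΩ.
V_out = 10.7 × 40.92 / (820 + 40.92) = 10.7 × 40.92/860.9 = 0.509 V.
(Unloaded it would have been 0.684 V.)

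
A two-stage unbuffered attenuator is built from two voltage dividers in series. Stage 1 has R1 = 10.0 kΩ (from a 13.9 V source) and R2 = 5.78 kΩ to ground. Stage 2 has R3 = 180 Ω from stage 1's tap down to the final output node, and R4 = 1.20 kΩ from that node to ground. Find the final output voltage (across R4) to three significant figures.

V_out ≈ 1.21 V

Stage 2 presents R3+R4 = 1380 Ω as a load on stage 1's tap.
Stage 1's lower leg becomes R2‖(R3+R4) = 1114 Ω, so V_mid = 13.9 × 1114/11110 = 1.393 V.
Stage 2 is itself unloaded: V_out = V_mid × R4/(R3+R4) = 1.393 × 1200/1380 = 1.21 V.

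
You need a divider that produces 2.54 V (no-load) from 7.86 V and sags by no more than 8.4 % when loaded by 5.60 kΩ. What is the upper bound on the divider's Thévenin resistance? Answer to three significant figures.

Loading drop = R_th/(R_th + R_L) ≤ 0.0840, so R_th ≤ R_L · ε/(1−ε) = 5.60 kΩ × 0.0840/0.9160 = 514 Ω.

R_th ≤ 514 Ω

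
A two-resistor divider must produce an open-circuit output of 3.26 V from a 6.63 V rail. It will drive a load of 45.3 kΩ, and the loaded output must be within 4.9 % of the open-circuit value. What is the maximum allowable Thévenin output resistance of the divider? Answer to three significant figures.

R_th ≤ 2.33 kΩ

Loading drop = R_th/(R_th + R_L) ≤ 0.0490, so R_th ≤ R_L · ε/(1−ε) = 45.3 kΩ × 0.0490/0.9510 = 2.33 kΩ.
(Any R1, R2 with R2/(R1+R2) = 0.492 and R1‖R2 ≤ 2.33 kΩ will meet the spec.)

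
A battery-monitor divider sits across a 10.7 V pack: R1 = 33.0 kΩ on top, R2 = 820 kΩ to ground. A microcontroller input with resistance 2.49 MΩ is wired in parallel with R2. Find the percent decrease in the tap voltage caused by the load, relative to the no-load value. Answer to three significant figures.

The divider's output (Thévenin) resistance is R1‖R2 = 31.72 kΩ.
Fractional drop under load = R_th/(R_th + R_L) = 31.72 / (31.72 + 2490) = 0.01258.
So the output falls by 1.26 %.

1.26 %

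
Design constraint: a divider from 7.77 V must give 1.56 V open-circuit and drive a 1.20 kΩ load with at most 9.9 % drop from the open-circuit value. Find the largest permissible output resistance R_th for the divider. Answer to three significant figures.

R_th ≤ 132 Ω

Loading drop = R_th/(R_th + R_L) ≤ 0.0990, so R_th ≤ R_L · ε/(1−ε) = 1.20 kΩ × 0.0990/0.9010 = 132 Ω.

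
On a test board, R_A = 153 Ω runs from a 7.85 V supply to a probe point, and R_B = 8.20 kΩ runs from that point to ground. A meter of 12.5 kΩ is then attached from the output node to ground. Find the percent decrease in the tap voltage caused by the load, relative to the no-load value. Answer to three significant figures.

1.19 %

The divider's output (Thévenin) resistance is R_A‖R_B = 150.2 Ω.
Fractional drop under load = R_th/(R_th + R_L) = 150.2 / (150.2 + 12500) = 0.01187.
So the output falls by 1.19 %.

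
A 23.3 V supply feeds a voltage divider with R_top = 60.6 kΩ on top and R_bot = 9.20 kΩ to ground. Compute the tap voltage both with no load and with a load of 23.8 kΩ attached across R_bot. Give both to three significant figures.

Open-circuit: V = 23.3 × 9.20/(60.6 + 9.20) = 3.07 V.
With the load, R_bot becomes R_bot‖R_L = 6.635 kΩ, so V = 23.3 × 6.635/67.24 = 2.30 V.

Unloaded: 3.07 V; loaded: 2.30 V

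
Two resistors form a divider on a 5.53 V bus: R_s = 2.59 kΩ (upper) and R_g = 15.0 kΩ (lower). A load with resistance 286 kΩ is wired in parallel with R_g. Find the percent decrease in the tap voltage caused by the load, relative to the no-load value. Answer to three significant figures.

0.766 %

The divider's output (Thévenin) resistance is R_s‖R_g = 2.209 kΩ.
Fractional drop under load = R_th/(R_th + R_L) = 2.209 / (2.209 + 286) = 0.007663.
So the output falls by 0.766 %.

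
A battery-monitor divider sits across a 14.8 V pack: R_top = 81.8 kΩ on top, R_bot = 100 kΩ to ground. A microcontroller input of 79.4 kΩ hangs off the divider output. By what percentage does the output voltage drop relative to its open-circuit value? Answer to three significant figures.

36.2 %

The divider's output (Thévenin) resistance is R_top‖R_bot = 44.99 kΩ.
Fractional drop under load = R_th/(R_th + R_L) = 44.99 / (44.99 + 79.4) = 0.3617.
So the output falls by 36.2 %.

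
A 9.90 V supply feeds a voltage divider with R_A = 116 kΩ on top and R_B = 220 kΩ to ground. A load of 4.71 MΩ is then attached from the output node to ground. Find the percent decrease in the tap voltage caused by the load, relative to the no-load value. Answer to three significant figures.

The divider's output (Thévenin) resistance is R_A‖R_B = 75.95 kΩ.
Fractional drop under load = R_th/(R_th + R_L) = 75.95 / (75.95 + 4710) = 0.01587.
So the output falls by 1.59 %.

1.59 %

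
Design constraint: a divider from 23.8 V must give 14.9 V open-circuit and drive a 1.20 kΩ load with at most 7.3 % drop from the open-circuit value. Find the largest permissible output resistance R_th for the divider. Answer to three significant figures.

Loading drop = R_th/(R_th + R_L) ≤ 0.0730, so R_th ≤ R_L · ε/(1−ε) = 1.20 kΩ × 0.0730/0.9270 = 94.5 Ω.

R_th ≤ 94.5 Ω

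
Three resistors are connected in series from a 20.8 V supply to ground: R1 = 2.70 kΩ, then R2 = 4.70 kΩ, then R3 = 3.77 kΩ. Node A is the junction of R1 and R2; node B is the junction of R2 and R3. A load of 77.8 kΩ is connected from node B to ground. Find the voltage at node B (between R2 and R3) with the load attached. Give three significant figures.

At node B, R3 is in parallel with the load: R3‖R_L = 3.596 kΩ.
Below node A the resistance is R2 + (R3‖R_L) = 8.296 kΩ, so V_A = 20.8 × 8.296/11.00 = 15.69 V.
Then V_B = V_A × (R3‖R_L)/(R2 + R3‖R_L) = 15.69 × 3.596/8.296 = 6.80 V.

V ≈ 6.80 V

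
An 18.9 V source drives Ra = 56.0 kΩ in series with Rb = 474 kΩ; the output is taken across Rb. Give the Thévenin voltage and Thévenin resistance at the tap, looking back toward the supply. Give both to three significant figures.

V_th is the open-circuit tap voltage: 18.9 × 474/(56.0 + 474) = 16.9 V.
With the supply zeroed, Ra and Rb appear in parallel from the tap: R_th = Ra‖Rb = (56.0 × 474)/530.0 = 50.1 kΩ.

V_th = 16.9 V, R_th = 50.1 kΩ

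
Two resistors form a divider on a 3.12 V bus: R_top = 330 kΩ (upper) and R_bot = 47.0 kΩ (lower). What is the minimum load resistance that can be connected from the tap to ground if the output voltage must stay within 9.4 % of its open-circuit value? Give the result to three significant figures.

Output resistance R_th = R_top‖R_bot = (330 × 47.0)/377.0 = 41.14 kΩ.
The fractional drop is R_th/(R_th + R_L); requiring this ≤ 0.0940 gives R_L ≥ R_th(1/0.0940 − 1) = 41.14 × 9.638 = 397 kΩ.

R_L(min) ≈ 397 kΩ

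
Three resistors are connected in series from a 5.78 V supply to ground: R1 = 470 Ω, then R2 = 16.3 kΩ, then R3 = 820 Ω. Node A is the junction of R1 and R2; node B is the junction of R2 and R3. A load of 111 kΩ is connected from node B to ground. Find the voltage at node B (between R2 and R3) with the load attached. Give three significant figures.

V ≈ 0.268 V

At node B, R3 is in parallel with the load: R3‖R_L = 814.0 Ω.
Below node A the resistance is R2 + (R3‖R_L) = 17110 Ω, so V_A = 5.78 × 17110/17580 = 5.626 V.
Then V_B = V_A × (R3‖R_L)/(R2 + R3‖R_L) = 5.626 × 814.0/17110 = 0.268 V.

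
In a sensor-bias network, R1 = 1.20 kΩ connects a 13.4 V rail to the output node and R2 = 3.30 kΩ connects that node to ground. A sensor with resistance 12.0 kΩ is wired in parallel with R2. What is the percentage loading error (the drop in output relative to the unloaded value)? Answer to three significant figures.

The divider's output (Thévenin) resistance is R1‖R2 = 0.8800 kΩ.
Fractional drop under load = R_th/(R_th + R_L) = 0.8800 / (0.8800 + 12.0) = 0.06832.
So the output falls by 6.83 %.

6.83 %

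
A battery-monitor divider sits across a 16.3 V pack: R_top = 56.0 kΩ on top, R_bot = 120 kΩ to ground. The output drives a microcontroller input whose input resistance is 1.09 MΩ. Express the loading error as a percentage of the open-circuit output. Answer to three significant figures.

The divider's output (Thévenin) resistance is R_top‖R_bot = 38.18 kΩ.
Fractional drop under load = R_th/(R_th + R_L) = 38.18 / (38.18 + 1090) = 0.03384.
So the output falls by 3.38 %.

3.38 %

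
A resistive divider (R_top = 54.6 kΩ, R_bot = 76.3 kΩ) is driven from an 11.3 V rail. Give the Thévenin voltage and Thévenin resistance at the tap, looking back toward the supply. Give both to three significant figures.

V_th is the open-circuit tap voltage: 11.3 × 76.3/(54.6 + 76.3) = 6.59 V.
With the supply zeroed, R_top and R_bot appear in parallel from the tap: R_th = R_top‖R_bot = (54.6 × 76.3)/130.9 = 31.8 kΩ.

V_th = 6.59 V, R_th = 31.8 kΩ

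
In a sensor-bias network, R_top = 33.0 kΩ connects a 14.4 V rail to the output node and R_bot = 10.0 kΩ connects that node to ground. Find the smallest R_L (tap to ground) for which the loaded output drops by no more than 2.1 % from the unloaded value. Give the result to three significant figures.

Output resistance R_th = R_top‖R_bot = (33.0 × 10.0)/43.00 = 7.674 kΩ.
The fractional drop is R_th/(R_th + R_L); requiring this ≤ 0.0210 gives R_L ≥ R_th(1/0.0210 − 1) = 7.674 × 46.62 = 358 kΩ.

R_L(min) ≈ 358 kΩ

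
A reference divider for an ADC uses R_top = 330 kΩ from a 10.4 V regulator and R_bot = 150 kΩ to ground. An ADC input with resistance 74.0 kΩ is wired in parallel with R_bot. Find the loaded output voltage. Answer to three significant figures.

V_out ≈ 1.36 V

The load sits in parallel with R_bot: R_bot‖R_L = (150 × 74.0) / (150 + 74.0) = 49.55 kΩ.
V_out = 10.4 × 49.55 / (330 + 49.55) = 10.4 × 49.55/379.6 = 1.36 V.
(Unloaded it would have been 3.25 V.)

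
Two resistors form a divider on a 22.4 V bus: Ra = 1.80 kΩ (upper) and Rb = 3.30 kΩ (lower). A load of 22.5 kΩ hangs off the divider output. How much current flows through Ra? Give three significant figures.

Rb‖R_L = 2.878 kΩ, so the source sees Ra + Rb‖R_L = 4.678 kΩ.
I = 22.4 V / 4.678 kΩ = 4.79 mA.

I ≈ 4.79 mA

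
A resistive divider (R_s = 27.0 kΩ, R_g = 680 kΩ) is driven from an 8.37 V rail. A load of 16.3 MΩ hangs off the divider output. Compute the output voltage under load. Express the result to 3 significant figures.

V_out ≈ 8.04 V

The load sits in parallel with R_g: R_g‖R_L = (680 × 16300) / (680 + 16300) = 652.8 kΩ.
V_out = 8.37 × 652.8 / (27.0 + 652.8) = 8.37 × 652.8/679.8 = 8.04 V.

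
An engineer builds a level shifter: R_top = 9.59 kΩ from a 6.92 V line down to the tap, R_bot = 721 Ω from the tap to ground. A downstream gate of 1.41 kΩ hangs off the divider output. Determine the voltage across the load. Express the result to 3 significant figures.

V_out ≈ 0.328 V

The load sits in parallel with R_bot: R_bot‖R_L = (721 × 1410) / (721 + 1410) = 477.1 Ω.
V_out = 6.92 × 477.1 / (9590 + 477.1) = 6.92 × 477.1/10070 = 0.328 V.
(Unloaded it would have been 0.484 V.)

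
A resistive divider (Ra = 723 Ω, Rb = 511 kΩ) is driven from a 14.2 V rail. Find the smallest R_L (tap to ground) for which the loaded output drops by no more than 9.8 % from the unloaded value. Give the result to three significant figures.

R_L(min) ≈ 6.65 kΩ

Output resistance R_th = Ra‖Rb = (723 × 511000)/511700 = 722.0 Ω.
The fractional drop is R_th/(R_th + R_L); requiring this ≤ 0.0980 gives R_L ≥ R_th(1/0.0980 − 1) = 722.0 × 9.204 = 6.65 kΩ.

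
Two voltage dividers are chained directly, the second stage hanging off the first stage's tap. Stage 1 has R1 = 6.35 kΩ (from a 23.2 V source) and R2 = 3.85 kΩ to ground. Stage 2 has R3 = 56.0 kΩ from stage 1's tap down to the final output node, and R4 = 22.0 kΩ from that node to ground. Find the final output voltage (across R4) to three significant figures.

Stage 2 presents R3+R4 = 78.00 kΩ as a load on stage 1's tap.
Stage 1's lower leg becomes R2‖(R3+R4) = 3.669 kΩ, so V_mid = 23.2 × 3.669/10.02 = 8.496 V.
Stage 2 is itself unloaded: V_out = V_mid × R4/(R3+R4) = 8.496 × 22.0/78.00 = 2.40 V.

V_out ≈ 2.40 V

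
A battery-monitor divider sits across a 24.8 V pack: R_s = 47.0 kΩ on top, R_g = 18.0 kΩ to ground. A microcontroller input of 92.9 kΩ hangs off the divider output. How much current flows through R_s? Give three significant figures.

I ≈ 0.399 mA

R_g‖R_L = 15.08 kΩ, so the source sees R_s + R_g‖R_L = 62.08 kΩ.
I = 24.8 V / 62.08 kΩ = 0.399 mA.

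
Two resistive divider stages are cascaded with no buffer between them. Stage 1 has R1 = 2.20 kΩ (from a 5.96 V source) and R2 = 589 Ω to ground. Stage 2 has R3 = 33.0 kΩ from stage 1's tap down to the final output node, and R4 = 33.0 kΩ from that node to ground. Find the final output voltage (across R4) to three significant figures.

Stage 2 presents R3+R4 = 66000 Ω as a load on stage 1's tap.
Stage 1's lower leg becomes R2‖(R3+R4) = 583.8 Ω, so V_mid = 5.96 × 583.8/2784 = 1.250 V.
Stage 2 is itself unloaded: V_out = V_mid × R4/(R3+R4) = 1.250 × 33000/66000 = 0.625 V.

V_out ≈ 0.625 V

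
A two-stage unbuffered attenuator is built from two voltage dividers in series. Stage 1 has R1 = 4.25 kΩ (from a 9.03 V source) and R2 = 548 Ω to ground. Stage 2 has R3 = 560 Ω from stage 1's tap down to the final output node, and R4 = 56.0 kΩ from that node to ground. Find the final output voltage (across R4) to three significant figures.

V_out ≈ 1.01 V

Stage 2 presents R3+R4 = 56560 Ω as a load on stage 1's tap.
Stage 1's lower leg becomes R2‖(R3+R4) = 542.7 Ω, so V_mid = 9.03 × 542.7/4793 = 1.023 V.
Stage 2 is itself unloaded: V_out = V_mid × R4/(R3+R4) = 1.023 × 56000/56560 = 1.01 V.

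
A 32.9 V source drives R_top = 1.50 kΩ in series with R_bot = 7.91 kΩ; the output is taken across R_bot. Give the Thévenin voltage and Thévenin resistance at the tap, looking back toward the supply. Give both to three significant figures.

V_th is the open-circuit tap voltage: 32.9 × 7.91/(1.50 + 7.91) = 27.7 V.
With the supply zeroed, R_top and R_bot appear in parallel from the tap: R_th = R_top‖R_bot = (1.50 × 7.91)/9.410 = 1.26 kΩ.

V_th = 27.7 V, R_th = 1.26 kΩ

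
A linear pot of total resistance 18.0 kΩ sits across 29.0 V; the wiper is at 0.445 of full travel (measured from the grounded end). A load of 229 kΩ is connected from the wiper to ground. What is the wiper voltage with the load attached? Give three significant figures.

V ≈ 12.7 V

The wiper splits the pot into (1−α)R = 9.990 kΩ above and αR = 8.010 kΩ below.
Lower section ‖ load = 7.739 kΩ.
V_wiper = 29.0 × 7.739/(9.990 + 7.739) = 12.7 V.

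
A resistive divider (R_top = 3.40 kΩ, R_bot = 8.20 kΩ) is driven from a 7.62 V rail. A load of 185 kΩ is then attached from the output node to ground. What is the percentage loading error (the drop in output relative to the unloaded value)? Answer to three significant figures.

The divider's output (Thévenin) resistance is R_top‖R_bot = 2.403 kΩ.
Fractional drop under load = R_th/(R_th + R_L) = 2.403 / (2.403 + 185) = 0.01282.
So the output falls by 1.28 %.

1.28 %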